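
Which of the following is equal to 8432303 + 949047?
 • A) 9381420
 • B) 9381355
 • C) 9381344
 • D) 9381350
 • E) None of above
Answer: D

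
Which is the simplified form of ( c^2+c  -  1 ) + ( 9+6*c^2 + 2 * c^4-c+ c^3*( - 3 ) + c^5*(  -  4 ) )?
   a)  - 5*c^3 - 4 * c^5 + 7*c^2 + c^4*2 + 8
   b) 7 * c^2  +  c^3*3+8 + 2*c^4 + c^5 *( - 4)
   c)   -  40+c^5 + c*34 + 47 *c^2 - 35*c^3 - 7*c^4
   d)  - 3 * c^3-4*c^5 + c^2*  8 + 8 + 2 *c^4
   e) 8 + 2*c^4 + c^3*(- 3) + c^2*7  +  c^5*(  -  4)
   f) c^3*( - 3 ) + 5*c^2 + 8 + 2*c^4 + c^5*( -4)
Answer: e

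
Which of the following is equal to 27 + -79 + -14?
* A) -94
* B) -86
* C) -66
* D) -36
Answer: C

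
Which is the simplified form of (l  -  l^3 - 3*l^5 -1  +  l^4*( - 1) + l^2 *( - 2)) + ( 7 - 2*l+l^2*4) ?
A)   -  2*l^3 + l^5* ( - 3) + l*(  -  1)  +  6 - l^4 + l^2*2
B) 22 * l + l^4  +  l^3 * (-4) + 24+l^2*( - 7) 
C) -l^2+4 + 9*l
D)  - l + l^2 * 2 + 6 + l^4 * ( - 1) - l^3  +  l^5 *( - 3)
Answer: D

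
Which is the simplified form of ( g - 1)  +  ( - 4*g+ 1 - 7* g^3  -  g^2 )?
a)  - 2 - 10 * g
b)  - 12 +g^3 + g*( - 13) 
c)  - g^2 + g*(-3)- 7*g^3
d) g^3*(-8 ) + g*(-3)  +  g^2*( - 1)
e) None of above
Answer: c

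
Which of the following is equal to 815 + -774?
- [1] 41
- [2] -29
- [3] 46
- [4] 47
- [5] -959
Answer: 1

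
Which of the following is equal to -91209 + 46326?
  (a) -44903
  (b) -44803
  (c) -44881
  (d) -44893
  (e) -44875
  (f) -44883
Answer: f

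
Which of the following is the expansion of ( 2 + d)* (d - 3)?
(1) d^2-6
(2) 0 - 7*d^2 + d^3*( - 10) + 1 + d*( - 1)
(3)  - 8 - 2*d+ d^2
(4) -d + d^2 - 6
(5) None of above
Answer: 4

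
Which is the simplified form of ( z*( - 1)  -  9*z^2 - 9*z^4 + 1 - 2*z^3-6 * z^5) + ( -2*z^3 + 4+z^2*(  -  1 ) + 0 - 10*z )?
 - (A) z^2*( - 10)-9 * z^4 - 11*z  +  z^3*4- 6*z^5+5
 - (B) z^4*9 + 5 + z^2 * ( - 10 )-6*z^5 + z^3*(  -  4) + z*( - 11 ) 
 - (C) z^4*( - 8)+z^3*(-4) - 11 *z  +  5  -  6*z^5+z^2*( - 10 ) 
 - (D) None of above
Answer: D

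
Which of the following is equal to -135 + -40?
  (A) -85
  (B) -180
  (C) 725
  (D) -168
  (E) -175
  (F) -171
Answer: E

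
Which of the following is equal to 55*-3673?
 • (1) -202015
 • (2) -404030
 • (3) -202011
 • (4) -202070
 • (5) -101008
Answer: 1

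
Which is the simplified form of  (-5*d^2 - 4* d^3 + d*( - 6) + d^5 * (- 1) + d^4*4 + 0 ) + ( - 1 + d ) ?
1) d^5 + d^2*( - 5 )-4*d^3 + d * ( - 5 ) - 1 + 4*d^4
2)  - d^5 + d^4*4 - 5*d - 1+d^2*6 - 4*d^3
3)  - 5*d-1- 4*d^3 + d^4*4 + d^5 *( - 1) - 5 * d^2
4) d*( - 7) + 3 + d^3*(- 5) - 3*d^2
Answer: 3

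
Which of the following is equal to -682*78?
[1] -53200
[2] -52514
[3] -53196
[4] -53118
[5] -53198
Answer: 3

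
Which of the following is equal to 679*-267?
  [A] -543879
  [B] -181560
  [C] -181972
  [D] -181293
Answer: D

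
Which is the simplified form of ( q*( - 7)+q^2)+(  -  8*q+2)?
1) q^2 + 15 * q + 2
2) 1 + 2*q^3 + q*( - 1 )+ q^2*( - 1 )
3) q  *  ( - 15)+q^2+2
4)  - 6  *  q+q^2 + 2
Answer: 3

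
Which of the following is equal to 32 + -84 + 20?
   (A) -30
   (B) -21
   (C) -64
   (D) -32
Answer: D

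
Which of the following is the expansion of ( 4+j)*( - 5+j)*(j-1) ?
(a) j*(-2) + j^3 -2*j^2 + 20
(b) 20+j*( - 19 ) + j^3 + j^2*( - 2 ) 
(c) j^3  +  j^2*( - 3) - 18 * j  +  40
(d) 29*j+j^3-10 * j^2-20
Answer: b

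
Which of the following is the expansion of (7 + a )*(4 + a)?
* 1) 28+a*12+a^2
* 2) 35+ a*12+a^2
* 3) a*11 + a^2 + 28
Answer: 3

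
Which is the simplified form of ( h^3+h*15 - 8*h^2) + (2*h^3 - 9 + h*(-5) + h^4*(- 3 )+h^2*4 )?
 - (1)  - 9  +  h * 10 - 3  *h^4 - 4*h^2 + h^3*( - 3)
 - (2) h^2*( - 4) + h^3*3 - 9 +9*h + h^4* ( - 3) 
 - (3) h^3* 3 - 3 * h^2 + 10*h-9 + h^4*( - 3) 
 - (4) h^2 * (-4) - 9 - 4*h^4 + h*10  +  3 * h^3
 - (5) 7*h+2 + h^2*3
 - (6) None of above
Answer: 6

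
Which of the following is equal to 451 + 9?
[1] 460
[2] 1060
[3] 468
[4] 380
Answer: 1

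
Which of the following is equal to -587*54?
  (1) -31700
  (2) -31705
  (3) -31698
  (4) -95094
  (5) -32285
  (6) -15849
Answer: 3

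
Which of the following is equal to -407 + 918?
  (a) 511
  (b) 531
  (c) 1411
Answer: a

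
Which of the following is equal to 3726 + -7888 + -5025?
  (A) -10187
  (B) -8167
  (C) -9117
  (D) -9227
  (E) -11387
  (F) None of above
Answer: F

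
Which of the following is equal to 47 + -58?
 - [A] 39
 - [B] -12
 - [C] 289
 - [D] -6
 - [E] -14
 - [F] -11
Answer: F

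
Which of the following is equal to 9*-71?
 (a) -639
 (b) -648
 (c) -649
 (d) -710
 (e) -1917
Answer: a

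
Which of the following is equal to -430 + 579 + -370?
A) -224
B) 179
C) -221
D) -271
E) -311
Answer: C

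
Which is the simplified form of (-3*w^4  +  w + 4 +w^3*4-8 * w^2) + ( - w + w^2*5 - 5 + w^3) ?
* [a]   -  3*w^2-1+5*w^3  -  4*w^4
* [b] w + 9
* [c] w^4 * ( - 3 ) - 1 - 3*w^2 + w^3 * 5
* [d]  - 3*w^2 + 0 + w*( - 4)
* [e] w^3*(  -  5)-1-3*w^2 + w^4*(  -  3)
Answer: c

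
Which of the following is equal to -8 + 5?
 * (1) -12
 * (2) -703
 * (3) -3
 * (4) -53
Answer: 3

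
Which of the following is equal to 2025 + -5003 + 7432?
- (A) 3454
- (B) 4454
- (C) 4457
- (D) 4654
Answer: B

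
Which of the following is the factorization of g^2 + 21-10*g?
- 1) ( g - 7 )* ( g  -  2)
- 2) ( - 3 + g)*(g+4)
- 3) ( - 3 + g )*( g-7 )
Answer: 3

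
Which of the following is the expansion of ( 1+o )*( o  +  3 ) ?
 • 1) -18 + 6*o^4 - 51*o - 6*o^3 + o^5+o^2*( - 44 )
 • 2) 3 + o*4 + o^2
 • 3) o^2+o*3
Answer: 2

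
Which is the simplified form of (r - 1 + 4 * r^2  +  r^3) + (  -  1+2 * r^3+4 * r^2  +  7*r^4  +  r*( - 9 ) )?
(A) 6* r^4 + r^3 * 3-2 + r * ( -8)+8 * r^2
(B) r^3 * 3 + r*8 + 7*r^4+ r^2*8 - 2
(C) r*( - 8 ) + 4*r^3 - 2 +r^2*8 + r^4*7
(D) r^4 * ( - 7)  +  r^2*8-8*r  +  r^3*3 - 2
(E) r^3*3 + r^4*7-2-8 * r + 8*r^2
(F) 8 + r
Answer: E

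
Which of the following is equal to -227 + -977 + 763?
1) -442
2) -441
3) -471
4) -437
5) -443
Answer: 2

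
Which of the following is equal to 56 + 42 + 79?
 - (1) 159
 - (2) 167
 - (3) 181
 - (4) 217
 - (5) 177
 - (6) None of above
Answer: 5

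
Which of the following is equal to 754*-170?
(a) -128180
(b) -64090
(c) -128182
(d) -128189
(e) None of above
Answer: a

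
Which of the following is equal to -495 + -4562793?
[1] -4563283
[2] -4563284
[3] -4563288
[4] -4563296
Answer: 3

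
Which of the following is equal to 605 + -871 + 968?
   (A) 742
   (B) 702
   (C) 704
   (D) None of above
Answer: B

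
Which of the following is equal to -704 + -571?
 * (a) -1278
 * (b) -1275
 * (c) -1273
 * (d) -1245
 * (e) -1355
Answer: b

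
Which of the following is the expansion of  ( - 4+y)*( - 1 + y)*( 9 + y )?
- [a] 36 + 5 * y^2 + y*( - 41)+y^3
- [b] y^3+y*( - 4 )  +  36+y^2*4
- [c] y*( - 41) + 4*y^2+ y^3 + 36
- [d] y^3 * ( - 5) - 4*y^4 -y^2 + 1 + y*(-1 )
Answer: c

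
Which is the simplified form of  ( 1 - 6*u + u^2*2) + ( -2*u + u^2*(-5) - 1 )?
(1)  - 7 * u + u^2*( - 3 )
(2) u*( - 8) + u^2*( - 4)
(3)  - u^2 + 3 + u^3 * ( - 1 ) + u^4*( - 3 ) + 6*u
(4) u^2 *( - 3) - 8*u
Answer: 4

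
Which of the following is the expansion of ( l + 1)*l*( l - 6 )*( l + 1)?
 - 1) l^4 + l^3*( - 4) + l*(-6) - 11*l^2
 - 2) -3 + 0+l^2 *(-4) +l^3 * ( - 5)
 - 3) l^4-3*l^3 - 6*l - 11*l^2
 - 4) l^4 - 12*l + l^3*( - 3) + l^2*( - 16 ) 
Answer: 1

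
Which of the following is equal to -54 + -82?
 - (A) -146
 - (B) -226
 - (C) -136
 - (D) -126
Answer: C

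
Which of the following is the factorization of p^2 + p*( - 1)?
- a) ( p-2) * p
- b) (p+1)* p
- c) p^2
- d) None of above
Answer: d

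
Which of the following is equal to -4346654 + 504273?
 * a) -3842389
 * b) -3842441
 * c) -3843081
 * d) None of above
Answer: d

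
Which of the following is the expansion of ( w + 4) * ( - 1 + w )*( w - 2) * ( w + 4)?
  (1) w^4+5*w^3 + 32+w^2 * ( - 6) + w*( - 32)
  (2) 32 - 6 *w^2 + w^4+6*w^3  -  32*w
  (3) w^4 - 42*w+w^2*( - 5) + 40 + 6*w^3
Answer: 1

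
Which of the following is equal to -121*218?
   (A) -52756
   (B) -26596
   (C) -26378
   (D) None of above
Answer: C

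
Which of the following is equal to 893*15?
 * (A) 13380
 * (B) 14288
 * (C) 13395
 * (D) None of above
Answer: C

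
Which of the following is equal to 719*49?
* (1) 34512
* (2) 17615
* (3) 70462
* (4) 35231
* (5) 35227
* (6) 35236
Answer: 4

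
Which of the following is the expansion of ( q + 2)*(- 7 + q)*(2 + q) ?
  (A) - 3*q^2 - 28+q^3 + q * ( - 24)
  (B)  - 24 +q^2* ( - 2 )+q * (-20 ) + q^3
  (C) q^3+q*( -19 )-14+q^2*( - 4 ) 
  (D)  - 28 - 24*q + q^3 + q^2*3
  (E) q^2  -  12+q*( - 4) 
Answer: A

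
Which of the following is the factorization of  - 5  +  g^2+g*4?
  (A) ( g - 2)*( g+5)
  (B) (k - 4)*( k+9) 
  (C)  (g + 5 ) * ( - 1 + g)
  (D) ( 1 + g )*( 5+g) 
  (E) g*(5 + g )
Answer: C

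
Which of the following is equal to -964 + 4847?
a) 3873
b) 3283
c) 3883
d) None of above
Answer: c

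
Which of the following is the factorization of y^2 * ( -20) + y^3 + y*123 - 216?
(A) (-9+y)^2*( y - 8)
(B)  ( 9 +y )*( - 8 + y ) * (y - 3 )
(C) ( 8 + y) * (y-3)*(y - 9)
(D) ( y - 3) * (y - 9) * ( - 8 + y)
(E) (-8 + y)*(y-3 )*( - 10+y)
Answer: D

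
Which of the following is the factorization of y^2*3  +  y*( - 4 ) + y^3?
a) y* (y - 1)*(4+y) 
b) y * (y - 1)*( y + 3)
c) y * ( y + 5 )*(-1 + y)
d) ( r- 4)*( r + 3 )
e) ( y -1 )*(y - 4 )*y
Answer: a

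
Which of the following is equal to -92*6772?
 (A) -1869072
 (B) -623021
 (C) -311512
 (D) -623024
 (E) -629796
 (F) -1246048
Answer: D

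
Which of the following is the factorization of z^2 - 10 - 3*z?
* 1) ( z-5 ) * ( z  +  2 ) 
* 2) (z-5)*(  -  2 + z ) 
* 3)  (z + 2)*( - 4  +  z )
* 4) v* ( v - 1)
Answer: 1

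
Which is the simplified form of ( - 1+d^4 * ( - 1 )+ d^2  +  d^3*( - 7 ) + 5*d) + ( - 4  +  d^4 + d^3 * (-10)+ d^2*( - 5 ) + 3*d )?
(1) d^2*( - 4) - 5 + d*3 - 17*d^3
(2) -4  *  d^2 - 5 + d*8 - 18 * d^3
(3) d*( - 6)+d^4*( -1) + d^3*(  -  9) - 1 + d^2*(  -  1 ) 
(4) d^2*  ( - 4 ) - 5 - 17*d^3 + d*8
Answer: 4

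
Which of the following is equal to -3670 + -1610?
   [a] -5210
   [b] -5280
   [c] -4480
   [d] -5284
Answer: b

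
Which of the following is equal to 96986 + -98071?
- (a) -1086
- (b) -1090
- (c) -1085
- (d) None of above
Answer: c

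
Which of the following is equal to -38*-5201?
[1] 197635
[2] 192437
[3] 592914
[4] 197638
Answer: 4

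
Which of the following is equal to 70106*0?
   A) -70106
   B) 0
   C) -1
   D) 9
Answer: B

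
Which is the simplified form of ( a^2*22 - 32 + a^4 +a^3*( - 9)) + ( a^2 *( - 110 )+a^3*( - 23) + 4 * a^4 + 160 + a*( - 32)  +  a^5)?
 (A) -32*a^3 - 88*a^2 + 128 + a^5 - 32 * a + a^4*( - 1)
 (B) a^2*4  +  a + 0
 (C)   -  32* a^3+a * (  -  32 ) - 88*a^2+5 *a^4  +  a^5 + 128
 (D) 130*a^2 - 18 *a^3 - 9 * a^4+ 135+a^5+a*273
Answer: C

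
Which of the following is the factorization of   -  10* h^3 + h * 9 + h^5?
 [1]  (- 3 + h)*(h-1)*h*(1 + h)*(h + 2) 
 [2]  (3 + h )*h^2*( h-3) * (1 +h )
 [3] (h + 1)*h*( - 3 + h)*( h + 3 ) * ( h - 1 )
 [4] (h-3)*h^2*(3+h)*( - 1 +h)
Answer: 3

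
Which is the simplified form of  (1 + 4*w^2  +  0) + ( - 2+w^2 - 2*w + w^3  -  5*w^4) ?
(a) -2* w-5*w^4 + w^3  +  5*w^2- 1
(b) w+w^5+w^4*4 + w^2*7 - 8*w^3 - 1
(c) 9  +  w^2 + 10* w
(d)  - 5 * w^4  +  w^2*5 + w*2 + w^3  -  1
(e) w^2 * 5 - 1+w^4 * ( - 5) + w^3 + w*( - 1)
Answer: a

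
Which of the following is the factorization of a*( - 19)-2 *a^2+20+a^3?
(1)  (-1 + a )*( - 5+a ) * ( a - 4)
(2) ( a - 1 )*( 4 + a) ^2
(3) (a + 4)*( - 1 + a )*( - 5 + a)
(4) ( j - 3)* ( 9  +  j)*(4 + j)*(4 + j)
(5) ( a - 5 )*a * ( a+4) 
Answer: 3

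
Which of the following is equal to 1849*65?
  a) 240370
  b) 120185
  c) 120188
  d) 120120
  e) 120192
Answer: b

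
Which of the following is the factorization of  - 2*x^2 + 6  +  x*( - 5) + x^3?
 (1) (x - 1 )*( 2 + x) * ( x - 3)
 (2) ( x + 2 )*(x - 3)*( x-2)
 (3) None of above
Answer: 1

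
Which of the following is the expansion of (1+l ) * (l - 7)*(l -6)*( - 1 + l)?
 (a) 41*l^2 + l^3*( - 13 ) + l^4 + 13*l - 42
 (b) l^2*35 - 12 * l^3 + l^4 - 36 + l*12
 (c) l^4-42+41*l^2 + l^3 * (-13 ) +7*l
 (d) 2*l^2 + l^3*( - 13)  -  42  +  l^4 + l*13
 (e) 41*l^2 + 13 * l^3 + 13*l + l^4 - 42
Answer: a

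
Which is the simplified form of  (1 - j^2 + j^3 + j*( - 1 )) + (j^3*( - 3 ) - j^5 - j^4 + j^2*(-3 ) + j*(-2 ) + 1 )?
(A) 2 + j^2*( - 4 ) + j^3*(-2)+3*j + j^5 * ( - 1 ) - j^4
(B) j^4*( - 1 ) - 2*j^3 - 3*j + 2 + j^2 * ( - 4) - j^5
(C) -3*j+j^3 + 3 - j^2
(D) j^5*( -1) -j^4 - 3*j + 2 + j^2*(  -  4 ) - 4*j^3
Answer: B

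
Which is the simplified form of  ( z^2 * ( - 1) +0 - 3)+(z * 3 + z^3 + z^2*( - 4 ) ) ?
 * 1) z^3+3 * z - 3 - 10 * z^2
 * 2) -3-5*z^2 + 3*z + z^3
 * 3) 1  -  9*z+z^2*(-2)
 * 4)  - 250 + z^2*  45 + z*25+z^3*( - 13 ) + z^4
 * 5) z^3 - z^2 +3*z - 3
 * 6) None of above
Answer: 2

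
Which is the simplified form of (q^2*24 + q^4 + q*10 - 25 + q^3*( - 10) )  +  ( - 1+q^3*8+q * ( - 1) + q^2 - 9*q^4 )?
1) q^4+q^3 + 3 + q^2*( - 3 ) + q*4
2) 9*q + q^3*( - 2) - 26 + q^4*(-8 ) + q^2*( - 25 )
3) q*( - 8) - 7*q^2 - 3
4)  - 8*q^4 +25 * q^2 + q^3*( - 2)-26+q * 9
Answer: 4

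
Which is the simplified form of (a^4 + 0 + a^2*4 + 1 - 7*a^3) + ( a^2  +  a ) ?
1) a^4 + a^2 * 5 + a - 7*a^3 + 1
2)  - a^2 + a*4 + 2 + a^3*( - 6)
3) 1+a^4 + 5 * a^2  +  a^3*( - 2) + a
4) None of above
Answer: 1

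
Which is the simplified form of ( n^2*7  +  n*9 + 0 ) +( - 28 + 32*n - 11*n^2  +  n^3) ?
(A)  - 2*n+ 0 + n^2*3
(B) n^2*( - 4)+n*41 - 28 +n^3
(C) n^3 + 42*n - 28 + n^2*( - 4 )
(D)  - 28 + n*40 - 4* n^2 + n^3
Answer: B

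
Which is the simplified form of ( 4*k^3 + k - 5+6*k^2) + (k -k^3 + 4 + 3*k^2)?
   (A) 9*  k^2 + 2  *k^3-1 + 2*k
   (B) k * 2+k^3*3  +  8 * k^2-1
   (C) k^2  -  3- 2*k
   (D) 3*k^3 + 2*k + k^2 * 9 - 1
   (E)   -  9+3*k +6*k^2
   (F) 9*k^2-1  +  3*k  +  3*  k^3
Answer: D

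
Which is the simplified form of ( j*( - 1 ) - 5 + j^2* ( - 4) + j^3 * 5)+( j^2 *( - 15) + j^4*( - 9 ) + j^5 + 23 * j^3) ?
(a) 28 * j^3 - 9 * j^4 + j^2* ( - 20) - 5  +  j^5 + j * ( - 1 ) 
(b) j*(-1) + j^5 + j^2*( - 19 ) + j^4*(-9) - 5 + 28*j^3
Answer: b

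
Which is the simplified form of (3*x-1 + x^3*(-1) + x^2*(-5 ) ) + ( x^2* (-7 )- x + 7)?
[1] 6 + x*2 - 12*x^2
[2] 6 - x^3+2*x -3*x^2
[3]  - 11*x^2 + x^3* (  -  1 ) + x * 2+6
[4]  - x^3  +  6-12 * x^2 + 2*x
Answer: 4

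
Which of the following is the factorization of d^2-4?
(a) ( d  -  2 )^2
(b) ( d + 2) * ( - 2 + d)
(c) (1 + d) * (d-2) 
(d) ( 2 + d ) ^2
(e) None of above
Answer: b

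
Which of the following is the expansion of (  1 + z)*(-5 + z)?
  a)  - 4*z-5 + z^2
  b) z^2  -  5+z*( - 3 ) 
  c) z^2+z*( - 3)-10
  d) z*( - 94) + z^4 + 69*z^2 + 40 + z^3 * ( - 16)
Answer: a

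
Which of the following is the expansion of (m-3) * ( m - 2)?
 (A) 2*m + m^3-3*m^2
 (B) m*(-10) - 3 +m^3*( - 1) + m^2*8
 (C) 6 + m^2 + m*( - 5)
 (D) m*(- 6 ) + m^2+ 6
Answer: C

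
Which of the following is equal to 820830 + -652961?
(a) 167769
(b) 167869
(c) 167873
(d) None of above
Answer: b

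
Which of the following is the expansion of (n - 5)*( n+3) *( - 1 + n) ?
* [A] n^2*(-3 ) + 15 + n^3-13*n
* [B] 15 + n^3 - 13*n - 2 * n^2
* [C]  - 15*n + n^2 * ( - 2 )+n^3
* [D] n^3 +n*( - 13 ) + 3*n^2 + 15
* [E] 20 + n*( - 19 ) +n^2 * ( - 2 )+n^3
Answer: A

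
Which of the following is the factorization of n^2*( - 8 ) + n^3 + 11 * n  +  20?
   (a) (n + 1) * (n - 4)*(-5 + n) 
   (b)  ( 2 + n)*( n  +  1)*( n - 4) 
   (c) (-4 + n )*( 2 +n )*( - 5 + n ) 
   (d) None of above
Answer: a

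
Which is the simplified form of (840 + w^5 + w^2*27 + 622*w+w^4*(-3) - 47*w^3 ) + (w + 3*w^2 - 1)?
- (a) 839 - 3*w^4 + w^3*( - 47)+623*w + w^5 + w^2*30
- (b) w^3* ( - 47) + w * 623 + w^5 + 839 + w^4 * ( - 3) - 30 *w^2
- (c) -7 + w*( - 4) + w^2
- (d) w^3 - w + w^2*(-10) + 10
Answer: a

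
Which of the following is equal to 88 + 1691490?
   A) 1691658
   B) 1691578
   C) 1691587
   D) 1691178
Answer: B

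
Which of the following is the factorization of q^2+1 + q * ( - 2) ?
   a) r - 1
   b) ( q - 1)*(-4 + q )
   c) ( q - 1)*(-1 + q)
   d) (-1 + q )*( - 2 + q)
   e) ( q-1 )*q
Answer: c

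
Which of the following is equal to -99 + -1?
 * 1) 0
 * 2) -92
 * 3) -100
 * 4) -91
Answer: 3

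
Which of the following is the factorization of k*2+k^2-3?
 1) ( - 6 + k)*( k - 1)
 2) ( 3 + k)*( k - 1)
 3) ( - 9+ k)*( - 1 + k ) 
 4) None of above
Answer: 2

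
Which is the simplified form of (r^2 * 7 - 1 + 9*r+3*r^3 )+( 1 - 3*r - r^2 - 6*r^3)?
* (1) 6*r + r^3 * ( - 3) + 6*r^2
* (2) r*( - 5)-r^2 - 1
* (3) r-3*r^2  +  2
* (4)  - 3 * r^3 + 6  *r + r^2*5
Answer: 1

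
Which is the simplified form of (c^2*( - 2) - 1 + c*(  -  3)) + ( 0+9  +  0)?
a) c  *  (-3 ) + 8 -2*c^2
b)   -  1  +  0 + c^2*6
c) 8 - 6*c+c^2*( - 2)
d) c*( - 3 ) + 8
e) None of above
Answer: a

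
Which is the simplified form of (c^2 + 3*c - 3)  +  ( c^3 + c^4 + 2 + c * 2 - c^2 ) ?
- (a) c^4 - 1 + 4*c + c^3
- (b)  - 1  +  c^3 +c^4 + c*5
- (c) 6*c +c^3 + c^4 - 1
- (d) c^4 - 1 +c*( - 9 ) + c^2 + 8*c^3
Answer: b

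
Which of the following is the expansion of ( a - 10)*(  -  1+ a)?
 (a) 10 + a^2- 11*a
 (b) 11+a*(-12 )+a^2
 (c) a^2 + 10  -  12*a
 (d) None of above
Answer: a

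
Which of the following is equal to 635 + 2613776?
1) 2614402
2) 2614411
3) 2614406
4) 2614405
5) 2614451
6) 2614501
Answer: 2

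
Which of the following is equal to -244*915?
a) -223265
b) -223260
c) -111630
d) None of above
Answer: b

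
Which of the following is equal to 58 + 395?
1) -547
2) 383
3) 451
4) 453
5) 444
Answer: 4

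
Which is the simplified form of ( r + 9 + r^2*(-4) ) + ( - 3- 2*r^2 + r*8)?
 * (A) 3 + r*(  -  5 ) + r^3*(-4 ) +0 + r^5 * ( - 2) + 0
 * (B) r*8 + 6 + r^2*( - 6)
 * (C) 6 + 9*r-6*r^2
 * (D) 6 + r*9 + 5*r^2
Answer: C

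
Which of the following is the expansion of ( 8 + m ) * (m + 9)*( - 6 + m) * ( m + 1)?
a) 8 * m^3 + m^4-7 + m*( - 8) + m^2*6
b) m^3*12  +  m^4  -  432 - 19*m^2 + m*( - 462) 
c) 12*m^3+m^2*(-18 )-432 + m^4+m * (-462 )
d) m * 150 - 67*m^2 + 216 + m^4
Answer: b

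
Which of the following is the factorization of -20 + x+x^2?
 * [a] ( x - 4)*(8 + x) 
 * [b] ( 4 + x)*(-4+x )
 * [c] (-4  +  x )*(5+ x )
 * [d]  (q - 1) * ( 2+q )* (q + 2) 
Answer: c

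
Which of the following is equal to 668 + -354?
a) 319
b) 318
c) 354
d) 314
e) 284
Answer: d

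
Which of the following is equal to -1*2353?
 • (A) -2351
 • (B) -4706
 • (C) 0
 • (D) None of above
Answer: D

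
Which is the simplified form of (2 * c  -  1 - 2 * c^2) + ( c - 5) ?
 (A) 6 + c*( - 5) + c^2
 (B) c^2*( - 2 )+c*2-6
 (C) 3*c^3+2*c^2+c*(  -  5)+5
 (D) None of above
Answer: D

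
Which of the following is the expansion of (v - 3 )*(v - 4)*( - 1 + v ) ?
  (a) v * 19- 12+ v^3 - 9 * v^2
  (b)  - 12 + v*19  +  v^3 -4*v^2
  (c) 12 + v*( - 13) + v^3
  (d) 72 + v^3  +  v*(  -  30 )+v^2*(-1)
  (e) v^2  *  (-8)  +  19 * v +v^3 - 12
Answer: e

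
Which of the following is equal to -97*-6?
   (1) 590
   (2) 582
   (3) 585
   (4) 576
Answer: 2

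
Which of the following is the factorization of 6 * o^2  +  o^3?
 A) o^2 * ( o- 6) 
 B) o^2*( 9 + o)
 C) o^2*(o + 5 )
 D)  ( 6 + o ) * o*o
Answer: D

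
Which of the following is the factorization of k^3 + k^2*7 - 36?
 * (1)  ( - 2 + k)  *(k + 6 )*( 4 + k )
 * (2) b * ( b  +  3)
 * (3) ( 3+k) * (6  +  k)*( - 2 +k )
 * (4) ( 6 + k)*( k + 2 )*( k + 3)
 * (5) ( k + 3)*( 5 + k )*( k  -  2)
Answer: 3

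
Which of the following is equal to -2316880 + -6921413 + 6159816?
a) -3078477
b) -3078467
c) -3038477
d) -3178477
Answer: a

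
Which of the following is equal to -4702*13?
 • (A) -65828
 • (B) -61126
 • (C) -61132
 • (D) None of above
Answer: B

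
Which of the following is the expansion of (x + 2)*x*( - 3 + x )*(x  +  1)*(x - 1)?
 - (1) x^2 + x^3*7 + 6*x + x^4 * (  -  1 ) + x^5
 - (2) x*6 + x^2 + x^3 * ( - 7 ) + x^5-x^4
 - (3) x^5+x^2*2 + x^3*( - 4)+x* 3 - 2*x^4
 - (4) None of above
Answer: 2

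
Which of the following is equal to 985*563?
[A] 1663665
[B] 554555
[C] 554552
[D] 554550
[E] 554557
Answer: B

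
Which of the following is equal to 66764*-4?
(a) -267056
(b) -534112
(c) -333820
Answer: a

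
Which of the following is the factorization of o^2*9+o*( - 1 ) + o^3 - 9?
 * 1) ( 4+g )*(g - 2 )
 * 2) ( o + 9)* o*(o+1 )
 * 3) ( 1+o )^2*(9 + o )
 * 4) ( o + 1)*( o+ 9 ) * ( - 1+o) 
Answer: 4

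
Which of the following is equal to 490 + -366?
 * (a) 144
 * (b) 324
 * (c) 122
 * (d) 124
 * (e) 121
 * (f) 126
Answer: d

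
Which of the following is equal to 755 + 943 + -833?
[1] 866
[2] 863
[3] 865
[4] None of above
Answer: 3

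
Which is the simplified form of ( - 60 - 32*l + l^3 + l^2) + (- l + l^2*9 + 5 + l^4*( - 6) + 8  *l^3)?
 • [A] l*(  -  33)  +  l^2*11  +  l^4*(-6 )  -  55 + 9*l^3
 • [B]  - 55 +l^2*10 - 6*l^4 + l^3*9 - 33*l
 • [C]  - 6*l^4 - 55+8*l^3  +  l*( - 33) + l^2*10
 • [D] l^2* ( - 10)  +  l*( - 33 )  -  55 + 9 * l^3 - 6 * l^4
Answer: B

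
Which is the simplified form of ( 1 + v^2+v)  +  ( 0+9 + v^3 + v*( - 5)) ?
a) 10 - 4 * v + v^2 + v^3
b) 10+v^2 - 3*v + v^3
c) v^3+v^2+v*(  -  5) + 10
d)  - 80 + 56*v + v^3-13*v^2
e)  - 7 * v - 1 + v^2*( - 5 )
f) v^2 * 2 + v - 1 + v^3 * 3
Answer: a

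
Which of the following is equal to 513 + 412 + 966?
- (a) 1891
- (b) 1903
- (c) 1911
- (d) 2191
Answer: a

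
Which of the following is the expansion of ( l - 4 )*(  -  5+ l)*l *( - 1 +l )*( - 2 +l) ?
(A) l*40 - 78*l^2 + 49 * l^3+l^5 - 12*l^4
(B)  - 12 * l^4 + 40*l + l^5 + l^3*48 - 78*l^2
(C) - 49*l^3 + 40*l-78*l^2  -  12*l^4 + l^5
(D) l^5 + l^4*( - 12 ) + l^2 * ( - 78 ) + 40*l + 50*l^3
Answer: A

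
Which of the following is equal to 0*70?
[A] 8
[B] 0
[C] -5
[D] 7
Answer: B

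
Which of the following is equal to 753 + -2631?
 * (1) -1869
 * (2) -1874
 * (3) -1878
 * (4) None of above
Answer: 3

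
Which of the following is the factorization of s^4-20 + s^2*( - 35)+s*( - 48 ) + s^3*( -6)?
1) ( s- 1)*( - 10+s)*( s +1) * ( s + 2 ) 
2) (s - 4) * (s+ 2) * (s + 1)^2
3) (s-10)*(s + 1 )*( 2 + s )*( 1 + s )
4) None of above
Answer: 3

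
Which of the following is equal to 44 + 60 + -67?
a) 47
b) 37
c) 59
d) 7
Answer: b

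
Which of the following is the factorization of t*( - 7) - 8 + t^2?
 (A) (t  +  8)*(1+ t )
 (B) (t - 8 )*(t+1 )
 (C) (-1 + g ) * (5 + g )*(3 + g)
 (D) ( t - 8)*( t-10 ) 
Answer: B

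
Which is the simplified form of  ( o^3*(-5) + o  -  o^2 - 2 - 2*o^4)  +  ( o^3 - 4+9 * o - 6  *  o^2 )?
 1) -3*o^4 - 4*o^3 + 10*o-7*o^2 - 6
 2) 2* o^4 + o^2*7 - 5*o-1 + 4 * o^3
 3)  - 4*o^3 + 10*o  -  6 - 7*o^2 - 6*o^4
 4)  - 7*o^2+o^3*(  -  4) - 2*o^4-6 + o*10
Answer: 4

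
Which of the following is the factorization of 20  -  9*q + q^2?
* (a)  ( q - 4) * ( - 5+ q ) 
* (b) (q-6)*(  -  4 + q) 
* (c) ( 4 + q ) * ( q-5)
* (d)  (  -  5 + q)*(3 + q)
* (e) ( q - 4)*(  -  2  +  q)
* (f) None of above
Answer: a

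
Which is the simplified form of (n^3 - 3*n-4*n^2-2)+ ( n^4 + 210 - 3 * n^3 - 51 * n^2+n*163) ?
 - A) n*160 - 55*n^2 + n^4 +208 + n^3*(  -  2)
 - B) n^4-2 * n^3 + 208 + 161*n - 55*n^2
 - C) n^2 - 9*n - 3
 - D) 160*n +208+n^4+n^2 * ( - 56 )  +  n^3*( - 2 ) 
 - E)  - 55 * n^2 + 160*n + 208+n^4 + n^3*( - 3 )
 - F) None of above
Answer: A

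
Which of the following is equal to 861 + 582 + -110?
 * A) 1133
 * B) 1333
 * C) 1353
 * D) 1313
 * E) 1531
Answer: B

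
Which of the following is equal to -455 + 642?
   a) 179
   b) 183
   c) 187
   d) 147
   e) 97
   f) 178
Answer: c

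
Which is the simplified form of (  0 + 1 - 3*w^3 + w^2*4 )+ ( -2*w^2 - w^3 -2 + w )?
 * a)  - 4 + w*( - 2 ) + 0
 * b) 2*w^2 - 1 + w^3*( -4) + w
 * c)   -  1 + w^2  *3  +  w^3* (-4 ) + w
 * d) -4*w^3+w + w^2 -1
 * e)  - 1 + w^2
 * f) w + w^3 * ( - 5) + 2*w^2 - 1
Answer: b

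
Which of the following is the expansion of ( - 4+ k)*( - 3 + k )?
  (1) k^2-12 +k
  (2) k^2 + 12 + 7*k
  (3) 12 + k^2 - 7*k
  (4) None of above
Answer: 3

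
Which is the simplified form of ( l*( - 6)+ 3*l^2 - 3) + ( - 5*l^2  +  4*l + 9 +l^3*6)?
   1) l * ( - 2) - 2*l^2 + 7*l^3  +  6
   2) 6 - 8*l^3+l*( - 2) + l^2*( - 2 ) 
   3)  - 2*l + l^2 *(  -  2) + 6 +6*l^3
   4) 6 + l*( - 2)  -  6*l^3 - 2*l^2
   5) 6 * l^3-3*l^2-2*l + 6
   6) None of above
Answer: 3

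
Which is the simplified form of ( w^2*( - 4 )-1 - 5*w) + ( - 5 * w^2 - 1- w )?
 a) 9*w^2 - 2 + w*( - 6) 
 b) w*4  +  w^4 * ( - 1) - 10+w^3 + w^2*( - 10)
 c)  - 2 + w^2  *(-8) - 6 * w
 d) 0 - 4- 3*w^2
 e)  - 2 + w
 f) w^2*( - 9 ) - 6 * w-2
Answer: f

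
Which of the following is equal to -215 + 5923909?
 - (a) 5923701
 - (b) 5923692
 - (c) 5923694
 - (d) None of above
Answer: c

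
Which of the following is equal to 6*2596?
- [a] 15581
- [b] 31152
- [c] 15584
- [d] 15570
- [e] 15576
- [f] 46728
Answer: e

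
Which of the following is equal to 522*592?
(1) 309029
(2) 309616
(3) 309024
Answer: 3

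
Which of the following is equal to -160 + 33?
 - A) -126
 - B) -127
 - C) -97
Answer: B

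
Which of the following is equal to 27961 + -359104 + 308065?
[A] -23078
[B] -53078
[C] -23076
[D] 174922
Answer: A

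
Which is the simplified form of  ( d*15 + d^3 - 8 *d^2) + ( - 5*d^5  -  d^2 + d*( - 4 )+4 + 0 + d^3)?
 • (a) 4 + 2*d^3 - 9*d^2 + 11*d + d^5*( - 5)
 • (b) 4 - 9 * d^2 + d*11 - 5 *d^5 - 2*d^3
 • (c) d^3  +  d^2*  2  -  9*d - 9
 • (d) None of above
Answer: a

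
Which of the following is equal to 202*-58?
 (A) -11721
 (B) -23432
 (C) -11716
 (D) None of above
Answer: C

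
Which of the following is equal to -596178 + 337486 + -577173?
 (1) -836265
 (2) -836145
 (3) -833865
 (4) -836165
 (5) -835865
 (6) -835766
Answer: 5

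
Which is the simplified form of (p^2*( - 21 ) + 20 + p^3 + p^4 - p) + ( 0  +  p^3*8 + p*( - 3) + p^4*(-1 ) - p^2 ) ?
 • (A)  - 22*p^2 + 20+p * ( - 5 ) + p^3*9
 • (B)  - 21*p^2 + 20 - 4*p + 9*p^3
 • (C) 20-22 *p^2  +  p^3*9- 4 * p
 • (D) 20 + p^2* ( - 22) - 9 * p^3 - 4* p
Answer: C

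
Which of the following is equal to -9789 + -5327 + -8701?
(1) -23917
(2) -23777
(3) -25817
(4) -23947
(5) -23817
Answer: 5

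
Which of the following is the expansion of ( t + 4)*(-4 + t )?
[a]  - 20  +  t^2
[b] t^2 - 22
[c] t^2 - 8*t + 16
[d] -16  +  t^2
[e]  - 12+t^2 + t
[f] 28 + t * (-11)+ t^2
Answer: d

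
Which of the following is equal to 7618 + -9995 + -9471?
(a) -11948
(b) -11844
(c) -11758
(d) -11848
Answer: d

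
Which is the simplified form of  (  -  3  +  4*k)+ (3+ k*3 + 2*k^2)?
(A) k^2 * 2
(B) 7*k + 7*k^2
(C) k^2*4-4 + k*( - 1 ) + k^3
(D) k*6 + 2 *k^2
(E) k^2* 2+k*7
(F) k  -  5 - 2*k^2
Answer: E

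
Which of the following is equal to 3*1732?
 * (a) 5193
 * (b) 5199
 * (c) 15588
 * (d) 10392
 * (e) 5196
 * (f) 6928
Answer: e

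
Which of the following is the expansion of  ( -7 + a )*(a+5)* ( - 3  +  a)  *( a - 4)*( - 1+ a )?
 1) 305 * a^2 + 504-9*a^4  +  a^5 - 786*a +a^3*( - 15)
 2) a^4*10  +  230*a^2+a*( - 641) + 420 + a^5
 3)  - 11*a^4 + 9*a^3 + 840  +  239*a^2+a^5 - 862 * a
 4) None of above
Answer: 4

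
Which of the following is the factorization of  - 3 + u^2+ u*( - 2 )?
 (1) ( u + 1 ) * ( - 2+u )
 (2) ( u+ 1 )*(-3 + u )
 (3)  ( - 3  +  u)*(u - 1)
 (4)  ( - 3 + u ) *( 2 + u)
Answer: 2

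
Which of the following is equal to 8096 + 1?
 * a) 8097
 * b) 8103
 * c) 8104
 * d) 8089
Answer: a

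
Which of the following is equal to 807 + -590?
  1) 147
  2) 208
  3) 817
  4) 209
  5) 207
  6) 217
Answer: 6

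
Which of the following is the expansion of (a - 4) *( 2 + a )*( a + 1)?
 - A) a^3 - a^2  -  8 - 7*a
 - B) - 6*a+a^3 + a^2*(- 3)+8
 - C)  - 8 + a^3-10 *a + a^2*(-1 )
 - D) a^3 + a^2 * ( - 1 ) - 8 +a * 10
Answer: C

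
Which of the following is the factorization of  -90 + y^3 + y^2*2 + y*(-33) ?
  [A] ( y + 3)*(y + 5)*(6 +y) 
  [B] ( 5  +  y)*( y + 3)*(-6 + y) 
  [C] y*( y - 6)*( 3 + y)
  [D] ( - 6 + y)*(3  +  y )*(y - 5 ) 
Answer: B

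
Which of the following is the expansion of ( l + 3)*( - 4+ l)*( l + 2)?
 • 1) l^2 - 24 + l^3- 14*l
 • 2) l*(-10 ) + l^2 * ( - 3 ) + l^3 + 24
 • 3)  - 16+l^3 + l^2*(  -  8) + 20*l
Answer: 1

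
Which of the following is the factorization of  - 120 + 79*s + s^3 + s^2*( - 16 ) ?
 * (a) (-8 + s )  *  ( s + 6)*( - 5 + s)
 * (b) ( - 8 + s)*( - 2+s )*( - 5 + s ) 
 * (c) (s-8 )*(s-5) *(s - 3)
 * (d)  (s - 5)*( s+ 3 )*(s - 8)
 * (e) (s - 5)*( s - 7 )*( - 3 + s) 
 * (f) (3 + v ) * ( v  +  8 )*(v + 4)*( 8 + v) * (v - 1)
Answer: c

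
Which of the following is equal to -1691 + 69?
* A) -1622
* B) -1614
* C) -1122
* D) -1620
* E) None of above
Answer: A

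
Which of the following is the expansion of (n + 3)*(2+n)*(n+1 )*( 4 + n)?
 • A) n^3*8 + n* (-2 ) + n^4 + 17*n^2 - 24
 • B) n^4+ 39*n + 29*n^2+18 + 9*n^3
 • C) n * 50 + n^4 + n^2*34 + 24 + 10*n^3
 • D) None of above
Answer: D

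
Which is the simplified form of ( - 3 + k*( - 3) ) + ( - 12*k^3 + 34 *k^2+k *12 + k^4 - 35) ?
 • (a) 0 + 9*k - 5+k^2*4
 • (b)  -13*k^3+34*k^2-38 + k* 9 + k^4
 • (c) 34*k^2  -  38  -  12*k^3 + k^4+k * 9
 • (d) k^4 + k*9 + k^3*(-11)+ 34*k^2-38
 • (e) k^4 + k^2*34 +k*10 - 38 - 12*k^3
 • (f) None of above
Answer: c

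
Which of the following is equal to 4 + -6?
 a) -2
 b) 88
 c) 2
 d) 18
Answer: a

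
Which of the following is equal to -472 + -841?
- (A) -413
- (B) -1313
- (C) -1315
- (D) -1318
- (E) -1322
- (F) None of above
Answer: B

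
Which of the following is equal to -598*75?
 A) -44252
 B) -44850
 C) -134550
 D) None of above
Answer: B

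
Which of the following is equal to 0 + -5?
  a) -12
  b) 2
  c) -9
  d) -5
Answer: d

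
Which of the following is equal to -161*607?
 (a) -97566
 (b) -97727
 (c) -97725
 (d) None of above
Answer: b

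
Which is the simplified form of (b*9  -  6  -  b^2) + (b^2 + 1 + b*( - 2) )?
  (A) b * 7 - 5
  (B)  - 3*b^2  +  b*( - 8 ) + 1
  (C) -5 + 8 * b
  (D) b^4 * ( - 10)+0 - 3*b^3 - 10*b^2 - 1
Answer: A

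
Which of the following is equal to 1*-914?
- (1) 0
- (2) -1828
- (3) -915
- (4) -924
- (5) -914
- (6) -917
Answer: 5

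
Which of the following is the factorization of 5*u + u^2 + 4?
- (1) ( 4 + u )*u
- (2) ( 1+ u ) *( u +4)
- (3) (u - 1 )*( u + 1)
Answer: 2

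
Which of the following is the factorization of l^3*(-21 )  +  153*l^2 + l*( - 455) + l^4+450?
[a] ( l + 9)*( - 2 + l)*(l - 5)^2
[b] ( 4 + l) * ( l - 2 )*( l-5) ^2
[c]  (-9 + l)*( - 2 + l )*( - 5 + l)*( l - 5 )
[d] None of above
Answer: c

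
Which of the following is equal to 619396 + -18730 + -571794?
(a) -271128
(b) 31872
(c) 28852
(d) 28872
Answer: d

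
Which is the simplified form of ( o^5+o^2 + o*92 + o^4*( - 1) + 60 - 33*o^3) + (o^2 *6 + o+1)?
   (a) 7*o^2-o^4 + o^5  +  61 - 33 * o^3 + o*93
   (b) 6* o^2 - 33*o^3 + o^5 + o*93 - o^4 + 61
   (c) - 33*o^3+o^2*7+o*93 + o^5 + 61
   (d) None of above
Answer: a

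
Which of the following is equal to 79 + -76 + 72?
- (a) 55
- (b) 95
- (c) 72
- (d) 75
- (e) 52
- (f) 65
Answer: d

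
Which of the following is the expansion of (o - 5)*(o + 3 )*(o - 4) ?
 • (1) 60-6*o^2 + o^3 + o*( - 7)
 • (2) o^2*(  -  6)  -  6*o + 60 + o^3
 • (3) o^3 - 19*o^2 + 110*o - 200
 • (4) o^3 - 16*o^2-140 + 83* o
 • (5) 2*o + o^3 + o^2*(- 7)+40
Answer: 1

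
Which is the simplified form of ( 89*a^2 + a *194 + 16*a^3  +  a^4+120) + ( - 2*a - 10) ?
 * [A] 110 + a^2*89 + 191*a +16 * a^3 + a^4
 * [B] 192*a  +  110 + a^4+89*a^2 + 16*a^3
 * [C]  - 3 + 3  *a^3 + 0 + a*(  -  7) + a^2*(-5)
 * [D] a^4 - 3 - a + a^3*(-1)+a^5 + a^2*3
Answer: B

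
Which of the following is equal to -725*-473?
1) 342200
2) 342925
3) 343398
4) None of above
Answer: 2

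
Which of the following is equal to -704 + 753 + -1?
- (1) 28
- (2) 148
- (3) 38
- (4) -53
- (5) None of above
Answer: 5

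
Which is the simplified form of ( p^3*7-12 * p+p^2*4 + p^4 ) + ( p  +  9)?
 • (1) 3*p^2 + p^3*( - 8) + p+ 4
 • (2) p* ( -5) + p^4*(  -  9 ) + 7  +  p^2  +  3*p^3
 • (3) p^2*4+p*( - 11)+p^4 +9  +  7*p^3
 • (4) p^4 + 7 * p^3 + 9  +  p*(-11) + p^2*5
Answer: 3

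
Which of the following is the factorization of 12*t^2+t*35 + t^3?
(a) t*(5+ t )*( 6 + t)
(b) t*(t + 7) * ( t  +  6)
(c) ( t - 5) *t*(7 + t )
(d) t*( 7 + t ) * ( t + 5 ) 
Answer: d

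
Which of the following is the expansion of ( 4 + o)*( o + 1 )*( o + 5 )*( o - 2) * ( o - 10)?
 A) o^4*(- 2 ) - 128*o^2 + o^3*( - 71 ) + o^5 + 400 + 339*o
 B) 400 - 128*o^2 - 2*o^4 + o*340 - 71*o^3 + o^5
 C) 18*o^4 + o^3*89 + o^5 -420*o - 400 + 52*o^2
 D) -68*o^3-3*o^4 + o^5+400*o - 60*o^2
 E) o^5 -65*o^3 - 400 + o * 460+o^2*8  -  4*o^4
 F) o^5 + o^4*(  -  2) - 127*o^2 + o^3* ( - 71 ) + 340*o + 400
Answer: B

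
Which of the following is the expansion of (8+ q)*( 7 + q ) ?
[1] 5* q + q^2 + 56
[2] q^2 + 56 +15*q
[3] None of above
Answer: 2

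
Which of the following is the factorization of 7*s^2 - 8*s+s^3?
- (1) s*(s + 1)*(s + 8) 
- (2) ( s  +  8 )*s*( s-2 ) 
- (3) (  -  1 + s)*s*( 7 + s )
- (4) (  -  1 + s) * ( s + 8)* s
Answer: 4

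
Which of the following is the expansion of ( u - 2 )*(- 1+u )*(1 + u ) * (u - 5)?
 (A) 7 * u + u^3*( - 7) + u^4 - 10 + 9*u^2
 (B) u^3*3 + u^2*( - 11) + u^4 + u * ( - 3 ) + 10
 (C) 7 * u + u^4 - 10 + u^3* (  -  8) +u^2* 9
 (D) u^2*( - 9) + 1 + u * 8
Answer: A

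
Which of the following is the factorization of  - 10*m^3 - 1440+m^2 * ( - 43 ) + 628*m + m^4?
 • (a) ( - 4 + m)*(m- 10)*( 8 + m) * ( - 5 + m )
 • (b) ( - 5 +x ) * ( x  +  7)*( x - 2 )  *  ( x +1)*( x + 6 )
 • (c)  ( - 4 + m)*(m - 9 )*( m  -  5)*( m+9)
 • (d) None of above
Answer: d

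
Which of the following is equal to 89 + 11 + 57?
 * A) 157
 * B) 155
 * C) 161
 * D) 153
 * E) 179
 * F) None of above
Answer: A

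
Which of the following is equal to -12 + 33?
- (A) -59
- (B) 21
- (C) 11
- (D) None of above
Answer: B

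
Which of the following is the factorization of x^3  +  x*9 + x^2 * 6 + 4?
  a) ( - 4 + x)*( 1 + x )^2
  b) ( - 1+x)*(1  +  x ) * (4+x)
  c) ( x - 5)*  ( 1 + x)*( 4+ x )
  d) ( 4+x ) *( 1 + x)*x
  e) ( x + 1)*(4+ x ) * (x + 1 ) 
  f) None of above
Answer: e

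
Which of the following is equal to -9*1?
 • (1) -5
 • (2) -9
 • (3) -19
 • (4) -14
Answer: 2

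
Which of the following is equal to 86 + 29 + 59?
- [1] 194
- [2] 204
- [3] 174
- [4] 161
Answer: 3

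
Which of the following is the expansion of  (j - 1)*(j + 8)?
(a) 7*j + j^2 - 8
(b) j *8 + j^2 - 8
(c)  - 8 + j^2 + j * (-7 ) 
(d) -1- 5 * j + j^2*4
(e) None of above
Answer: a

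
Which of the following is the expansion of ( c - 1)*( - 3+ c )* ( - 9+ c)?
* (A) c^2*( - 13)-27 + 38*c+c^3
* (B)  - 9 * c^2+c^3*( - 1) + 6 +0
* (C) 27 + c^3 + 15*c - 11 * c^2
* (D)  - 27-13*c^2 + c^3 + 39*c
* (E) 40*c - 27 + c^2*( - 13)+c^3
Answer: D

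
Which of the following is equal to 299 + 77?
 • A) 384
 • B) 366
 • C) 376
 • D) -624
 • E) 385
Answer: C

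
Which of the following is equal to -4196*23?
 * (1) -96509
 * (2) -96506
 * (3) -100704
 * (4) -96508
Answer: 4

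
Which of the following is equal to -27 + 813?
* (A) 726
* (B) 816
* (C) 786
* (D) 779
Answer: C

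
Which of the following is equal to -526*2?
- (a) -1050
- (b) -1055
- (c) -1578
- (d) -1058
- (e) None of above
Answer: e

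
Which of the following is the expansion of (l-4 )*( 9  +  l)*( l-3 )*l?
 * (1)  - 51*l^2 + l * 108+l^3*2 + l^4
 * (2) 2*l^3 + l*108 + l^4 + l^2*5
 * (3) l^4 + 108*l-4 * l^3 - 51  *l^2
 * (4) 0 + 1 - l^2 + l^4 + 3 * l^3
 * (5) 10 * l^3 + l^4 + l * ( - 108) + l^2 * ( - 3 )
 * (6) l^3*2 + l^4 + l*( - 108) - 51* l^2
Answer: 1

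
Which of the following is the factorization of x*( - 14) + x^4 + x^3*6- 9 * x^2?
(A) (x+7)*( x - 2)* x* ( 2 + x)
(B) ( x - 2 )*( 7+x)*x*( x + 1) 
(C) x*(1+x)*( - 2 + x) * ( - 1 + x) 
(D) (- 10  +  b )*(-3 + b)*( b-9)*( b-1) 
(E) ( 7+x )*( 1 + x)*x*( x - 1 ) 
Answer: B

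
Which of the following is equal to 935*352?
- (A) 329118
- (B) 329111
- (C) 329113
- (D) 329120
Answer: D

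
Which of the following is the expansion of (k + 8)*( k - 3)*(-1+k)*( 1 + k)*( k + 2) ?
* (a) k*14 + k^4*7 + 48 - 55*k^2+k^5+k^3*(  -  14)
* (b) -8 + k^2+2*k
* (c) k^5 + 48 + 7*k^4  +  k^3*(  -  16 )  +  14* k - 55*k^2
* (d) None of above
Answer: d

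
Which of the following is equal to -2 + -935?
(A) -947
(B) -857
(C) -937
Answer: C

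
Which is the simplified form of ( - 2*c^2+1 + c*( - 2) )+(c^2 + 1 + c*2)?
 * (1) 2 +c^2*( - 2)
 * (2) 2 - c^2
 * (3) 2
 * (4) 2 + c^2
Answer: 2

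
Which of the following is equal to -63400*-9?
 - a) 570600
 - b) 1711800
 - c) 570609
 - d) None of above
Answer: a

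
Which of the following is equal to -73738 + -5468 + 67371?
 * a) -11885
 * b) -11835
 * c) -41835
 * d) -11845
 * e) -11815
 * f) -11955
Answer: b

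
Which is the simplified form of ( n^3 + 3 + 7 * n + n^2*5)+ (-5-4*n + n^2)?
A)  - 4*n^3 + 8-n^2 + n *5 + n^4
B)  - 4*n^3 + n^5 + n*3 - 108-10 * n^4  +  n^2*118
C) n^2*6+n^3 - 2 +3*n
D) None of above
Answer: C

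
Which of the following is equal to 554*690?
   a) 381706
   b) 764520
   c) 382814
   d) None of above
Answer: d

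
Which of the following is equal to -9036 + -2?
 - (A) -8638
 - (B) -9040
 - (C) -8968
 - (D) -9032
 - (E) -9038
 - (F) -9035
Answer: E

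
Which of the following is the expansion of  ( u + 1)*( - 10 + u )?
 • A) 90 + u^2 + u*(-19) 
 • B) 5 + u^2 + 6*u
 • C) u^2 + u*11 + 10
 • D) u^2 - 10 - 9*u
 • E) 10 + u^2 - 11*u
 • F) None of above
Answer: D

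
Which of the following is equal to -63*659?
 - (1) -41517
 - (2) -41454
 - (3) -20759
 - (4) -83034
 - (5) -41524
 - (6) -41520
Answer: 1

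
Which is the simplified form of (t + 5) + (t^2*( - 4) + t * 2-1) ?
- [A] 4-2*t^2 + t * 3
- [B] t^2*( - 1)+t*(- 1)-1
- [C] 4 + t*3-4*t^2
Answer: C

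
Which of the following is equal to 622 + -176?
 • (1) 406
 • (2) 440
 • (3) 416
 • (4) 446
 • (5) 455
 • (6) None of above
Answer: 4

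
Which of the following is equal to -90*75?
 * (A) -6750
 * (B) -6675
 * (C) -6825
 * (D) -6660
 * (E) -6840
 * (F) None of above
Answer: A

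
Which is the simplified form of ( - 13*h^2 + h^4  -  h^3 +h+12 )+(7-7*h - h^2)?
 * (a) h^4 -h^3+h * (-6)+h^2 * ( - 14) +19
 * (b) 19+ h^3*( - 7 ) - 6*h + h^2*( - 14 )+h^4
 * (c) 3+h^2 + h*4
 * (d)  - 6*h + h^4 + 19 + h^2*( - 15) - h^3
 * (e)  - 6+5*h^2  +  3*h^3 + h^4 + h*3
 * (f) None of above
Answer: a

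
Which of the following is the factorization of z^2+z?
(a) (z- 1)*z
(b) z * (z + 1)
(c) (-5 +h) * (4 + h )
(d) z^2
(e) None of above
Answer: b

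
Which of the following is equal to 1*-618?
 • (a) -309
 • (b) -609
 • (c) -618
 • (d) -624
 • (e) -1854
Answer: c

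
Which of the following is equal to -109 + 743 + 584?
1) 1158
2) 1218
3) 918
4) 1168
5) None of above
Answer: 2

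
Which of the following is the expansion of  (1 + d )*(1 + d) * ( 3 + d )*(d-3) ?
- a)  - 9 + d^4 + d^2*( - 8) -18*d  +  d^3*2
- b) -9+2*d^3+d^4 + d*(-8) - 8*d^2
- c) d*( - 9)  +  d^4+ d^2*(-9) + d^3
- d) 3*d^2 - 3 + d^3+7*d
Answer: a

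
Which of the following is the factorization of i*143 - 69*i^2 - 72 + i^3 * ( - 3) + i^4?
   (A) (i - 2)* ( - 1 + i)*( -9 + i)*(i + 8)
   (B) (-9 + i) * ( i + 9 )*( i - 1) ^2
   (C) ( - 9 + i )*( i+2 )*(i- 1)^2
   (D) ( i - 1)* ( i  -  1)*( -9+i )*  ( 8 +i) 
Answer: D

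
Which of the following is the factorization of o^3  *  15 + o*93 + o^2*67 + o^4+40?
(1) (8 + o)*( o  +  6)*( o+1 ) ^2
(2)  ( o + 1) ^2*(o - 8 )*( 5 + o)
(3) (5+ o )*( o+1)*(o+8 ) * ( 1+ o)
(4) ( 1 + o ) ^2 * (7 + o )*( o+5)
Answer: 3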